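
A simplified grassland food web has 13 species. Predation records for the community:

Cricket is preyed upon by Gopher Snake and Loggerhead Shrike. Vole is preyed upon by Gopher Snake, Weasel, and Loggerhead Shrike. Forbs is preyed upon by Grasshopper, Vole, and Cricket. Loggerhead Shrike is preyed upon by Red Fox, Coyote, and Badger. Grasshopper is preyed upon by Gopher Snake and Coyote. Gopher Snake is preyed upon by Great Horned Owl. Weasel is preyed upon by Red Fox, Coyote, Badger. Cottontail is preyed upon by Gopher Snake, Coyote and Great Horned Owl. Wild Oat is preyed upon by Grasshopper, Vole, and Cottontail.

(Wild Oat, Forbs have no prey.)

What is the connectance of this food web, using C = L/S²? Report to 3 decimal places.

The web has S = 13 species and L = 23 feeding links.
C = L / S² = 23 / 169 = 0.1361 ≈ 0.136.

C = 0.136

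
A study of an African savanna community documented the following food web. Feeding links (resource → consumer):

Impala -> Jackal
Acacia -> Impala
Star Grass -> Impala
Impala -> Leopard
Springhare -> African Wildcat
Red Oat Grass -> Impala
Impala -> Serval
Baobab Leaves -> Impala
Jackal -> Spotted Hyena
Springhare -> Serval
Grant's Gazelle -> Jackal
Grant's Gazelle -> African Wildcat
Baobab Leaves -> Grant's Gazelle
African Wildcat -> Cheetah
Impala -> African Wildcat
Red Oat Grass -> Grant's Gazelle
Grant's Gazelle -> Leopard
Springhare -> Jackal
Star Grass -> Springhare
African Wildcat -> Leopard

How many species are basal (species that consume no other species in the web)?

4

Basal species (no prey listed): Acacia, Red Oat Grass, Star Grass, Baobab Leaves.
Count: 4.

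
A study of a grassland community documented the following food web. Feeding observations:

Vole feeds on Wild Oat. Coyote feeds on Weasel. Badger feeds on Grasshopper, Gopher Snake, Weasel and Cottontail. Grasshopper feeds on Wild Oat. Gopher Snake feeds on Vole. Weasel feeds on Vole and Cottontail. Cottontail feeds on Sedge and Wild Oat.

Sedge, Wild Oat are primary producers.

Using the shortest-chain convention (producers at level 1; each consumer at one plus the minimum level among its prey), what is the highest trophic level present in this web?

4

Producers (level 1): Sedge, Wild Oat.
Following each consumer down to its lowest-level prey: Sedge → Cottontail → Weasel → Coyote (levels 1 through 4).
All prey of Coyote (Weasel 3) are at level 3 or above, so Coyote is at level 1 + 3 = 4.
Every consumer has at least one prey at level 3 or below, so none exceeds level 4.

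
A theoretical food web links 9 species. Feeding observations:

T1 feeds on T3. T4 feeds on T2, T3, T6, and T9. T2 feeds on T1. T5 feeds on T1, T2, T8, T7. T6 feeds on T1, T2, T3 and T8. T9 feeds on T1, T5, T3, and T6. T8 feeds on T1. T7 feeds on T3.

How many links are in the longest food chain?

5 links

One longest chain: T3 → T1 → T2 → T5 → T9 → T4.
It has 6 species and 5 links.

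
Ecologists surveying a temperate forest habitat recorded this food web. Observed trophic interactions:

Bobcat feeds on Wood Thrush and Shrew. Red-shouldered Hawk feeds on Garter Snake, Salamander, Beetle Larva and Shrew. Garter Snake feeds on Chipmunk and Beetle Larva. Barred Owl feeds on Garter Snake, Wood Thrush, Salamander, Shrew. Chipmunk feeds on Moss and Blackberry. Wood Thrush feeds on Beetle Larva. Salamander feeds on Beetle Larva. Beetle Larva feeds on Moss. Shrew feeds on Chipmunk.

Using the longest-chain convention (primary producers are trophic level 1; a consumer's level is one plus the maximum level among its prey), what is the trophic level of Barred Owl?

Moss is a producer → level 1.
Beetle Larva eats Moss → level 2.
Garter Snake eats Beetle Larva (level 2); other prey at levels: Chipmunk 2 → level 3.
Barred Owl eats Garter Snake (level 3); other prey at levels: Shrew 3, Salamander 3, Wood Thrush 3 → level 4.

Trophic level 4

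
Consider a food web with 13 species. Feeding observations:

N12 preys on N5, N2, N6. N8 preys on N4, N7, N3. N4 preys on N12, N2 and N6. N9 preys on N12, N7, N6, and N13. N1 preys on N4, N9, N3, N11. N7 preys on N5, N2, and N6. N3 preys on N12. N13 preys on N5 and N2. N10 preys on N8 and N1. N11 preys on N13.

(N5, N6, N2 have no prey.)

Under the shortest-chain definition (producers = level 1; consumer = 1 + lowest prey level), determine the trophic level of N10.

N6 is a producer → level 1.
N9 eats N6 → level 2.
N1 eats N9 → level 3.
N10 eats N1 → level 4.
No prey of N10 is below level 3, so 4 is the minimum.

Trophic level 4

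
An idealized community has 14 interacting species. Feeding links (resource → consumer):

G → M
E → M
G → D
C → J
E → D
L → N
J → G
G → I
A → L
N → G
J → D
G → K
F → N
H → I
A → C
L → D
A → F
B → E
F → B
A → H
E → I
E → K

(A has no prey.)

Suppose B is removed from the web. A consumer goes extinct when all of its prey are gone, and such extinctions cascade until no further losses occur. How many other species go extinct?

Remove B.
Round 1: E (all prey gone) → extinct.
No further losses. Total secondary extinctions: 1.

1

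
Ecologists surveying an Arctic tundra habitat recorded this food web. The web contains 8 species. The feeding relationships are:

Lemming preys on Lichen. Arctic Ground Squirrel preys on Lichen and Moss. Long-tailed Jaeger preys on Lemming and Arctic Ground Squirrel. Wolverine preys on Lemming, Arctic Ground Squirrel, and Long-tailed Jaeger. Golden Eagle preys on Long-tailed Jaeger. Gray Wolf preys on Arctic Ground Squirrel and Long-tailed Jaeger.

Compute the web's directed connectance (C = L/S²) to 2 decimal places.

C = 0.17

The web has S = 8 species and L = 11 feeding links.
C = L / S² = 11 / 64 = 0.1719 ≈ 0.17.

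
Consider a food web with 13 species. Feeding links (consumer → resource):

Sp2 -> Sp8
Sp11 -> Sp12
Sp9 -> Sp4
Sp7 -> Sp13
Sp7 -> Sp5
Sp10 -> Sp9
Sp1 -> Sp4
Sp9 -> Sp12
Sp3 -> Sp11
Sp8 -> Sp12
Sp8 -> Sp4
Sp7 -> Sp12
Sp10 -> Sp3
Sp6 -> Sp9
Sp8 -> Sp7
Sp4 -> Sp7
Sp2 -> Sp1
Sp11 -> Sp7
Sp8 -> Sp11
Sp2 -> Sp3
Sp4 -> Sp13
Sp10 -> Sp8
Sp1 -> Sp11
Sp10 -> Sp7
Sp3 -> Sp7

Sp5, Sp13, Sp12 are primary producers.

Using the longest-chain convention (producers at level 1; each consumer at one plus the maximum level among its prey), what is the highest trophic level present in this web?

5

Producers (level 1): Sp5, Sp13, Sp12.
Sp5 → Sp7 → Sp4 → Sp1 → Sp2 gives Sp2 level 5.
No species has a prey at level 5, so no species reaches level 6.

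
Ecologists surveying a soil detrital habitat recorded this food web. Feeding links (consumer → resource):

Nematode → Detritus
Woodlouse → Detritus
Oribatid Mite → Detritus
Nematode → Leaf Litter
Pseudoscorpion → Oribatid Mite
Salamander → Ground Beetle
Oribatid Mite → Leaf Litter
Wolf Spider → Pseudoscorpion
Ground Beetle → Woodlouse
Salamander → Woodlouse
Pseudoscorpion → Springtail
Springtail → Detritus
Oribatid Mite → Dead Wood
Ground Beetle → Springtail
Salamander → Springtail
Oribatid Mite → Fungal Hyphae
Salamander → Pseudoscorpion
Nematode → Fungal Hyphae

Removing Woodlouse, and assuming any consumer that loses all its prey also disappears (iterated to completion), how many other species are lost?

Remove Woodlouse.
Every predator of it retains at least one other prey: Ground Beetle still has Springtail; Salamander still has Springtail, Pseudoscorpion, Ground Beetle.
No consumer loses all prey, so no secondary extinctions occur.

0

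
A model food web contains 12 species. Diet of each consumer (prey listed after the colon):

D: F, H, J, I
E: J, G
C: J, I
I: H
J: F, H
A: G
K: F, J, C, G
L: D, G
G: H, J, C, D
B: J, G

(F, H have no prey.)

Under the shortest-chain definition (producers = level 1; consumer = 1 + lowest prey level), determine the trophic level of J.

F is a producer → level 1.
J eats F → level 2.

Trophic level 2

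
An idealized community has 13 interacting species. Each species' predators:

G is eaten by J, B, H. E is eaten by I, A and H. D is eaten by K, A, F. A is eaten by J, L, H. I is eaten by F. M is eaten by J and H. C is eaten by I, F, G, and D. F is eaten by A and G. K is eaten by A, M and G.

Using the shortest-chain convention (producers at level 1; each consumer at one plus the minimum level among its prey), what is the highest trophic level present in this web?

4

Producers (level 1): E, C.
Following each consumer down to its lowest-level prey: C → D → K → M (levels 1 through 4).
All prey of M (K 3) are at level 3 or above, so M is at level 1 + 3 = 4.
Every consumer has at least one prey at level 3 or below, so none exceeds level 4.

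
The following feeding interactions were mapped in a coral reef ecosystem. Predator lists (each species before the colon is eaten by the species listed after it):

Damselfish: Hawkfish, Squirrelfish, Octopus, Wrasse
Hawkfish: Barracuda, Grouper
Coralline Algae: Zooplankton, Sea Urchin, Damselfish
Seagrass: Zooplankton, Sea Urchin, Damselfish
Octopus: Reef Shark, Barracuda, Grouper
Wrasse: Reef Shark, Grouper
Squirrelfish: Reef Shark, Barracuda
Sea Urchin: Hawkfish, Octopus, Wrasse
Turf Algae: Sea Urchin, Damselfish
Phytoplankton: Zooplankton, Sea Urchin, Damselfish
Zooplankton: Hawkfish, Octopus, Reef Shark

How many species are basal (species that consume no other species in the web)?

4

Basal species (no prey listed): Seagrass, Phytoplankton, Turf Algae, Coralline Algae.
Count: 4.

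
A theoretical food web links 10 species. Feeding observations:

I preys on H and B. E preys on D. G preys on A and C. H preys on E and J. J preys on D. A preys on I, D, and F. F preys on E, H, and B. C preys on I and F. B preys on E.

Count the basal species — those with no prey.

Basal species (no prey listed): D.
Count: 1.

1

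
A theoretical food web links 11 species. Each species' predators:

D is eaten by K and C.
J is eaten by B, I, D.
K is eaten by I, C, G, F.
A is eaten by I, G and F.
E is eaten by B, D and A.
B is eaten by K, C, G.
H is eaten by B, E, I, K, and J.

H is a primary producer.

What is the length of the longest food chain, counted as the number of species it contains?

5 species

One longest chain: H → J → B → K → C.
It has 5 species and 4 links.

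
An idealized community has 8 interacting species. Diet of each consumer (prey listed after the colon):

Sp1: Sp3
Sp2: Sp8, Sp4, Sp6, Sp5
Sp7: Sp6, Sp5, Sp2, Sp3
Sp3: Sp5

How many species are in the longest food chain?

3 species

One longest chain: Sp8 → Sp2 → Sp7.
It has 3 species and 2 links.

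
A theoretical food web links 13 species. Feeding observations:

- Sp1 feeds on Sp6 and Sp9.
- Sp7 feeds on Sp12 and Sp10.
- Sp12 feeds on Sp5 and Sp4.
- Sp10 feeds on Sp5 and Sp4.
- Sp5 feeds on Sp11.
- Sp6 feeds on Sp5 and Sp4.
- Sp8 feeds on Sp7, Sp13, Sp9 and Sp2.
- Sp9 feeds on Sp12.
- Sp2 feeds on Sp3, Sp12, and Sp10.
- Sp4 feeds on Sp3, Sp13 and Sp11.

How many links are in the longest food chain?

One longest chain: Sp11 → Sp5 → Sp12 → Sp9 → Sp1.
It has 5 species and 4 links.

4 links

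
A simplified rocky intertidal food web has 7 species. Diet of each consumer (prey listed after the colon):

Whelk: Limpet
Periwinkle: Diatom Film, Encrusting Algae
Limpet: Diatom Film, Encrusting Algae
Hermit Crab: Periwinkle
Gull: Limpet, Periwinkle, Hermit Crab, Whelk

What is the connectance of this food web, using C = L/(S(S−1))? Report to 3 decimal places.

The web has S = 7 species and L = 10 feeding links.
C = L / (S(S−1)) = 10 / 42 = 0.2381 ≈ 0.238.

C = 0.238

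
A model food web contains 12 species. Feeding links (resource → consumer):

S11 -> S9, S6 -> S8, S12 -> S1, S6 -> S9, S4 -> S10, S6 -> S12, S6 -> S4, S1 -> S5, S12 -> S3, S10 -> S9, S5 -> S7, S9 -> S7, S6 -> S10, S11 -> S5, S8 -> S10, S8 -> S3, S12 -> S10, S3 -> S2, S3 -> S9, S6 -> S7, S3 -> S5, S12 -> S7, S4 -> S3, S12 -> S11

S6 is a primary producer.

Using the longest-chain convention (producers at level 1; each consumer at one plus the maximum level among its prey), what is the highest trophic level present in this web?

Producers (level 1): S6.
S6 → S12 → S3 → S9 → S7 gives S7 level 5.
No species has a prey at level 5, so no species reaches level 6.

5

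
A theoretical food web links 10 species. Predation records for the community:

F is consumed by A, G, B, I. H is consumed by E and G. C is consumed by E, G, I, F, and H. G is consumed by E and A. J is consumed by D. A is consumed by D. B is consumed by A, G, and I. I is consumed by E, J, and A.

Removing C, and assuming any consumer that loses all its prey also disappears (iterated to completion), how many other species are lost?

Remove C.
Round 1: F (all prey gone), H (all prey gone) → extinct.
Round 2: B (all prey gone) → extinct.
Round 3: G (all prey gone), I (all prey gone) → extinct.
Round 4: A (all prey gone), E (all prey gone), J (all prey gone) → extinct.
Round 5: D (all prey gone) → extinct.
No further losses. Total secondary extinctions: 9.

9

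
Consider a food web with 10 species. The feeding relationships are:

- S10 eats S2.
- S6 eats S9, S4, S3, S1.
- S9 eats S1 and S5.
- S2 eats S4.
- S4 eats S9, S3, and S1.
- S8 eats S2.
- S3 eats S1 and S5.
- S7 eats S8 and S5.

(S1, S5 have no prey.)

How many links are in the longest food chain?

One longest chain: S1 → S9 → S4 → S2 → S8 → S7.
It has 6 species and 5 links.

5 links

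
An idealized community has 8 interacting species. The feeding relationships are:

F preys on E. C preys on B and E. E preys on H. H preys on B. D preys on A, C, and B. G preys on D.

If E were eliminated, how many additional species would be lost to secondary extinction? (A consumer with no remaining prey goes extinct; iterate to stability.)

Remove E.
Round 1: F (all prey gone) → extinct.
No further losses. Total secondary extinctions: 1.

1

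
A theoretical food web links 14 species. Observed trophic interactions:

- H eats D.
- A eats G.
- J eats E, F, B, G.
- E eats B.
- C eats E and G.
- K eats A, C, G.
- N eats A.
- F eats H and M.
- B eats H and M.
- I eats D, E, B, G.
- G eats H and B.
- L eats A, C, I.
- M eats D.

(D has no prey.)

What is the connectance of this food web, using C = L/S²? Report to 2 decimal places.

The web has S = 14 species and L = 27 feeding links.
C = L / S² = 27 / 196 = 0.1378 ≈ 0.14.

C = 0.14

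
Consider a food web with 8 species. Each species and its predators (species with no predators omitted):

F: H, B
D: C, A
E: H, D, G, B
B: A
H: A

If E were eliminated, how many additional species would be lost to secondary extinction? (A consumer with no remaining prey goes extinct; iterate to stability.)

Remove E.
Round 1: D (all prey gone), G (all prey gone) → extinct.
Round 2: C (all prey gone) → extinct.
No further losses. Total secondary extinctions: 3.

3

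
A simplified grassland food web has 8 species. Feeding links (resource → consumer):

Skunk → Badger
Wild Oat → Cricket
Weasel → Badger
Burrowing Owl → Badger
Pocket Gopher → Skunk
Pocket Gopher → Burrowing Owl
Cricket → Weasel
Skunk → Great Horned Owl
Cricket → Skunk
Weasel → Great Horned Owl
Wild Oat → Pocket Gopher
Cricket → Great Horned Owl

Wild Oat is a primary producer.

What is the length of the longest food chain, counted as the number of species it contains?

4 species

One longest chain: Wild Oat → Pocket Gopher → Burrowing Owl → Badger.
It has 4 species and 3 links.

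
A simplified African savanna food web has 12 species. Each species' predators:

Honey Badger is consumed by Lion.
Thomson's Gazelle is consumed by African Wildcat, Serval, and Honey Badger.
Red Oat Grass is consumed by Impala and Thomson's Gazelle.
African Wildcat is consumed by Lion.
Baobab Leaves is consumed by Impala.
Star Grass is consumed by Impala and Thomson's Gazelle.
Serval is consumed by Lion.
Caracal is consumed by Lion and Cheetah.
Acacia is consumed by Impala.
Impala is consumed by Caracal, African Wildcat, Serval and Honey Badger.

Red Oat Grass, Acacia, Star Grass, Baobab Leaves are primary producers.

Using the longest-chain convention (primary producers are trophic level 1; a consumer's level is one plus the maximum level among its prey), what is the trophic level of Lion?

Trophic level 4

Red Oat Grass is a producer → level 1.
Impala eats Red Oat Grass (level 1); other prey at levels: Acacia 1, Star Grass 1, Baobab Leaves 1 → level 2.
Caracal eats Impala → level 3.
Lion eats Caracal (level 3); other prey at levels: Honey Badger 3, Serval 3, African Wildcat 3 → level 4.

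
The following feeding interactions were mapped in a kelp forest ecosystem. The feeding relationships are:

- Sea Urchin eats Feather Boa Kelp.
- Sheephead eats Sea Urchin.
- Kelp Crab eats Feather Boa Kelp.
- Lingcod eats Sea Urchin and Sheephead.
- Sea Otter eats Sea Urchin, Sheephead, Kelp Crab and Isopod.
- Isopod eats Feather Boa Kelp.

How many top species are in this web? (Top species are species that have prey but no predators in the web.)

2

Top species (has prey, but nothing eats it): Sea Otter, Lingcod.
Count: 2.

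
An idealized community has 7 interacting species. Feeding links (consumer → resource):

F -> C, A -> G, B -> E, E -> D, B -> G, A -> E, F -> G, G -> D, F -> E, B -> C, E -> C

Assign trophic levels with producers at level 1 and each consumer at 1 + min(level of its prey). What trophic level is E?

Trophic level 2

C is a producer → level 1.
E eats C → level 2.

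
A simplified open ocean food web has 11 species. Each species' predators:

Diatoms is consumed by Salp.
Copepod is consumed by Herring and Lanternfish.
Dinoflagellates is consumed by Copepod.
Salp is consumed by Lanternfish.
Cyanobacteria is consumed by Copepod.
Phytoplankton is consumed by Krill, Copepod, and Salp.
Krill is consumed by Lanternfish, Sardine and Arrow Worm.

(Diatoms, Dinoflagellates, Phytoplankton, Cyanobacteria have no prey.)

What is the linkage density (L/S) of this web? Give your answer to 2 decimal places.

There are L = 12 links among S = 11 species.
L/S = 12/11 = 1.0909 ≈ 1.09.

L/S = 1.09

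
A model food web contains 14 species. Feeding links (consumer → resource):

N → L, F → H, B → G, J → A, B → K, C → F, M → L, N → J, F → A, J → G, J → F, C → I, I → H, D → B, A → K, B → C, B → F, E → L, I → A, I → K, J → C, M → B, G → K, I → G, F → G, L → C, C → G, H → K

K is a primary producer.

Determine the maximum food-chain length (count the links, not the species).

5 links

One longest chain: K → G → I → C → L → N.
It has 6 species and 5 links.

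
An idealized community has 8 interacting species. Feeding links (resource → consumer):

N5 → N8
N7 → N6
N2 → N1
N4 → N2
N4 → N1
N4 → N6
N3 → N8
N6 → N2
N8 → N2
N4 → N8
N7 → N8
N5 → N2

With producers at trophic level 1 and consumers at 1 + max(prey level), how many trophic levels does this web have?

4

Producers (level 1): N3, N4, N7, N5.
N3 → N8 → N2 → N1 gives N1 level 4.
No species has a prey at level 4, so no species reaches level 5.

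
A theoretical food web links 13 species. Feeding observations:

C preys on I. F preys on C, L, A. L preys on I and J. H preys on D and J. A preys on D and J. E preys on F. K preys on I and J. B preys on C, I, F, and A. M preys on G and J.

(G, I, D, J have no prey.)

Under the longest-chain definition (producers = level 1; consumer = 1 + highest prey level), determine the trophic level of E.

I is a producer → level 1.
L eats I (level 1); other prey at levels: J 1 → level 2.
F eats L (level 2); other prey at levels: A 2, C 2 → level 3.
E eats F → level 4.

Trophic level 4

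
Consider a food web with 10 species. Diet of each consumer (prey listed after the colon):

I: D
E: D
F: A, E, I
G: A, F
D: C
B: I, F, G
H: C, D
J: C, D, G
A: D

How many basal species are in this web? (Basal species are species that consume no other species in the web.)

1

Basal species (no prey listed): C.
Count: 1.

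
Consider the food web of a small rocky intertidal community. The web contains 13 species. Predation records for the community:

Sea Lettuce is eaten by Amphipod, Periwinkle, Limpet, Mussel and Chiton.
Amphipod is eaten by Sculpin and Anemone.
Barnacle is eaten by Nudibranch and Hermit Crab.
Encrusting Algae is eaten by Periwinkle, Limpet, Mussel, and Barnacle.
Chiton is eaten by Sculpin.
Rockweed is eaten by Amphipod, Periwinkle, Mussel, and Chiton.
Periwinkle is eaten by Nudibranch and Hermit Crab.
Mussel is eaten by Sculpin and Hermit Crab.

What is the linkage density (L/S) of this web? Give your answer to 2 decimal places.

There are L = 22 links among S = 13 species.
L/S = 22/13 = 1.6923 ≈ 1.69.

L/S = 1.69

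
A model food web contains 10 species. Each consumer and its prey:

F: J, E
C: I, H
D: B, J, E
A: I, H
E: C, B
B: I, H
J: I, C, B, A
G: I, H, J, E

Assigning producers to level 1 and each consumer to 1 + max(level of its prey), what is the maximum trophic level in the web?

Producers (level 1): I, H.
I → C → J → G gives G level 4.
No species has a prey at level 4, so no species reaches level 5.

4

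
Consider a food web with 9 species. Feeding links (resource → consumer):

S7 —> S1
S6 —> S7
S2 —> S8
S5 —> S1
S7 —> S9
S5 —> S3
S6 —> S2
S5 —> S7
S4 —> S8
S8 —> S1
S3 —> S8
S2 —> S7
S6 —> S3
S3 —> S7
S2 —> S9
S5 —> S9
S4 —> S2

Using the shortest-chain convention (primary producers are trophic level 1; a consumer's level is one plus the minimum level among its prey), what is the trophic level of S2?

Trophic level 2

S4 is a producer → level 1.
S2 eats S4 → level 2.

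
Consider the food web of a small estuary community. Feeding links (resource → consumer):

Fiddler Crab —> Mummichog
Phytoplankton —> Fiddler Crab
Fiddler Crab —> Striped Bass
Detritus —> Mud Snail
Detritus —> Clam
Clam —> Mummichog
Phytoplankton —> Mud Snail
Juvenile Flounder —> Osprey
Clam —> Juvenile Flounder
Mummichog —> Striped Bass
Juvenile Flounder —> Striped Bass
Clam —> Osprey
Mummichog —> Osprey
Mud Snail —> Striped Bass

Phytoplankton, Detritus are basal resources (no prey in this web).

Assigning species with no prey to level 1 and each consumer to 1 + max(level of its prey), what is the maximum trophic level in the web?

Basal resources (level 1): Phytoplankton, Detritus.
Detritus → Clam → Mummichog → Striped Bass gives Striped Bass level 4.
No species has a prey at level 4, so no species reaches level 5.

4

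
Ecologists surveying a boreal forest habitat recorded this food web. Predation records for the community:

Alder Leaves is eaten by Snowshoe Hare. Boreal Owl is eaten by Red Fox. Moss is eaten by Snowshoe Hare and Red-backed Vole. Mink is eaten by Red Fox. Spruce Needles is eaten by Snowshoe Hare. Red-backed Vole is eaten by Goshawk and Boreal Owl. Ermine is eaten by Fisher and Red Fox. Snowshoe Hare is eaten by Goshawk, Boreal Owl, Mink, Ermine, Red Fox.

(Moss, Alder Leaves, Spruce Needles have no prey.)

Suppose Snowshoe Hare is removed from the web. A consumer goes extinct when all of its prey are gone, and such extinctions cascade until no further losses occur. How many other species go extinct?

Remove Snowshoe Hare.
Round 1: Ermine (all prey gone), Mink (all prey gone) → extinct.
Round 2: Fisher (all prey gone) → extinct.
No further losses. Total secondary extinctions: 3.

3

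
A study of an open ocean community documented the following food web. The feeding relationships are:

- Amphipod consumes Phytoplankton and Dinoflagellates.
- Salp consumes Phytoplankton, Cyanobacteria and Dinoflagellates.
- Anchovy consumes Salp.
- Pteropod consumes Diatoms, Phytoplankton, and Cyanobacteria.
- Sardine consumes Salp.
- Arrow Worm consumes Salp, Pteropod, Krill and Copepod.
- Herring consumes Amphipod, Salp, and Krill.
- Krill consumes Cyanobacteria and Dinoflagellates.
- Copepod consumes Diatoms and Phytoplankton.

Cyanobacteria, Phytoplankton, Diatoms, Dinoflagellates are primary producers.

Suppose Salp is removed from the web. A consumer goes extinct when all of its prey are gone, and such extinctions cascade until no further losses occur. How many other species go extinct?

Remove Salp.
Round 1: Sardine (all prey gone), Anchovy (all prey gone) → extinct.
No further losses. Total secondary extinctions: 2.

2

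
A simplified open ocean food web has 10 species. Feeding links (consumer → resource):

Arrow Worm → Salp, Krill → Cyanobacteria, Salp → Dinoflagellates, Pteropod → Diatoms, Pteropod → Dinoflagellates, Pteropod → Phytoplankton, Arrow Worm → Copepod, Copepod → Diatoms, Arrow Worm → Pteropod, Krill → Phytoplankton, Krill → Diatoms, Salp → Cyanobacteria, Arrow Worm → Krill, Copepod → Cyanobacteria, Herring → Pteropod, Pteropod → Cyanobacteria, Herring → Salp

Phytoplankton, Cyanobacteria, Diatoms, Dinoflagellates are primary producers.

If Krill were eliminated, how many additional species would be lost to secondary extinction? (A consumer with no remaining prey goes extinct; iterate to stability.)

0

Remove Krill.
Every predator of it retains at least one other prey: Arrow Worm still has Copepod, Pteropod, Salp.
No consumer loses all prey, so no secondary extinctions occur.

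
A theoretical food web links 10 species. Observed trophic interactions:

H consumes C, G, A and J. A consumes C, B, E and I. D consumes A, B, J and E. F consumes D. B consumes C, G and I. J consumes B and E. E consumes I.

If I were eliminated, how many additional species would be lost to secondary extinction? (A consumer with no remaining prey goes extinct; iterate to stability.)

1

Remove I.
Round 1: E (all prey gone) → extinct.
No further losses. Total secondary extinctions: 1.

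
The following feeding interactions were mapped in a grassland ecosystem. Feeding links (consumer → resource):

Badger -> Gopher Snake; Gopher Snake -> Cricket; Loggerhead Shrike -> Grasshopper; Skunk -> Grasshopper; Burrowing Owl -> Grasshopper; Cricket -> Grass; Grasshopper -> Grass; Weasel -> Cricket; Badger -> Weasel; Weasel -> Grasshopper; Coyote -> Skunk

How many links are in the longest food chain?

One longest chain: Grass → Grasshopper → Skunk → Coyote.
It has 4 species and 3 links.

3 links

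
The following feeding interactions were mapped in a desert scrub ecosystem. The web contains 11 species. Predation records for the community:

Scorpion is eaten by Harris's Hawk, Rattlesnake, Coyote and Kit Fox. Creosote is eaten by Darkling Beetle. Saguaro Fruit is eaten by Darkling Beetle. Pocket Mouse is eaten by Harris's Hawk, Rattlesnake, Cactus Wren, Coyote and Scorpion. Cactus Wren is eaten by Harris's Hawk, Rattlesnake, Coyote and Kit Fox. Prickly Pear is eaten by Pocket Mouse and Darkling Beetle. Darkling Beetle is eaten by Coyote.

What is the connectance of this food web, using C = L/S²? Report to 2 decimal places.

C = 0.15

The web has S = 11 species and L = 18 feeding links.
C = L / S² = 18 / 121 = 0.1488 ≈ 0.15.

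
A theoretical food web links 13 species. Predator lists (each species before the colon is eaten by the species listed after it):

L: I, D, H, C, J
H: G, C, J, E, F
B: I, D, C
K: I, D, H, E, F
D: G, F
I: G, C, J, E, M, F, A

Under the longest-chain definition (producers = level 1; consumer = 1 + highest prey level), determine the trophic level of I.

Trophic level 2

L is a producer → level 1.
I eats L (level 1); other prey at levels: B 1, K 1 → level 2.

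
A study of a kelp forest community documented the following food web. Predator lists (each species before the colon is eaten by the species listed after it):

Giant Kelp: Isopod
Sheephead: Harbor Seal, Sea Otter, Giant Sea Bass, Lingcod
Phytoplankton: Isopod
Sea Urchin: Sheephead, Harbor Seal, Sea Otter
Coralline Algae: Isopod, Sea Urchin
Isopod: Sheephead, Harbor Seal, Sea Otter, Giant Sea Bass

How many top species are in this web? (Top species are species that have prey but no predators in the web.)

4

Top species (has prey, but nothing eats it): Harbor Seal, Sea Otter, Giant Sea Bass, Lingcod.
Count: 4.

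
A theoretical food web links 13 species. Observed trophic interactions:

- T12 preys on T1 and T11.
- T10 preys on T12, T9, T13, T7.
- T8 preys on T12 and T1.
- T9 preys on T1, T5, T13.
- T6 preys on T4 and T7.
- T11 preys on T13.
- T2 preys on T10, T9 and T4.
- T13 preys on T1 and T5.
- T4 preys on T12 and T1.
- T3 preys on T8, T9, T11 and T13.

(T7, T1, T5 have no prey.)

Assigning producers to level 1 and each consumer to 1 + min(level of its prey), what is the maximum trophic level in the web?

Producers (level 1): T7, T1, T5.
Following each consumer down to its lowest-level prey: T1 → T4 → T2 (levels 1 through 3).
All prey of T2 (T4 2, T10 2, T9 2) are at level 2 or above, so T2 is at level 1 + 2 = 3.
Every consumer has at least one prey at level 2 or below, so none exceeds level 3.

3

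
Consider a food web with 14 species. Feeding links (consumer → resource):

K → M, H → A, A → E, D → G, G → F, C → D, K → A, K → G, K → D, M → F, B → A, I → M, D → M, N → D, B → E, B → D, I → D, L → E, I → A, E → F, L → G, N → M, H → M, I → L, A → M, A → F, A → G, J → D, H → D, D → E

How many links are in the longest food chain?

3 links

One longest chain: F → M → A → I.
It has 4 species and 3 links.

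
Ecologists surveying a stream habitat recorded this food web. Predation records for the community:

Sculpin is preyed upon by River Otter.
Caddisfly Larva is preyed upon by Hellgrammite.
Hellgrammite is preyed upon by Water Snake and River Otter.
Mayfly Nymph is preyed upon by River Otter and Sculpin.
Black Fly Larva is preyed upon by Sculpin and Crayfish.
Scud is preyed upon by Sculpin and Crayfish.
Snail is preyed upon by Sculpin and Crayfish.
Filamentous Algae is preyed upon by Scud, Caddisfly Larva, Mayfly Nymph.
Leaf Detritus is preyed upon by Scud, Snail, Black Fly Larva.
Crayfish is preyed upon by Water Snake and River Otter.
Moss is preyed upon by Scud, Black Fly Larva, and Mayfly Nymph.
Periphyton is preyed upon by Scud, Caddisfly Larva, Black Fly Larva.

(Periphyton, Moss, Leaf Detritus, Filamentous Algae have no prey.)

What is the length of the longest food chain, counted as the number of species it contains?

4 species

One longest chain: Periphyton → Black Fly Larva → Crayfish → Water Snake.
It has 4 species and 3 links.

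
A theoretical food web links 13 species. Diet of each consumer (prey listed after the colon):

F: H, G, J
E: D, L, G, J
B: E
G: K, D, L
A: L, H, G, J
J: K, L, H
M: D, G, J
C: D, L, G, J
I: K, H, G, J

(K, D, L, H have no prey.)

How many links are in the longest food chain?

One longest chain: K → G → E → B.
It has 4 species and 3 links.

3 links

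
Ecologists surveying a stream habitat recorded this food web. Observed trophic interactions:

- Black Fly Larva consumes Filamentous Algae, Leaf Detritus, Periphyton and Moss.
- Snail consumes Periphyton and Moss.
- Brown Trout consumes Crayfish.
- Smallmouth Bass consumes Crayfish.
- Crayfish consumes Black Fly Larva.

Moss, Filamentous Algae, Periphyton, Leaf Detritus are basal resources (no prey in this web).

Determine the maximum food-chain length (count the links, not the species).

3 links

One longest chain: Moss → Black Fly Larva → Crayfish → Brown Trout.
It has 4 species and 3 links.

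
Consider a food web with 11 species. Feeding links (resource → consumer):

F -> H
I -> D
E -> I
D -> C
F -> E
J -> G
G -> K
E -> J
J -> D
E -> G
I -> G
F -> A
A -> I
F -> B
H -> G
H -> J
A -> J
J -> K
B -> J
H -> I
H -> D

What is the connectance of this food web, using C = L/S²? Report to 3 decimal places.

The web has S = 11 species and L = 21 feeding links.
C = L / S² = 21 / 121 = 0.1736 ≈ 0.174.

C = 0.174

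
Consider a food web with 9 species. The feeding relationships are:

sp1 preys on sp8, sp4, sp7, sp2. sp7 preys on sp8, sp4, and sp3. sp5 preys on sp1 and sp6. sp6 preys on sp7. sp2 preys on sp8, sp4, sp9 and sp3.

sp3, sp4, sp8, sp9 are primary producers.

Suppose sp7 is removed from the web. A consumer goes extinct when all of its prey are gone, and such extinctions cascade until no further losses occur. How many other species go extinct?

1

Remove sp7.
Round 1: sp6 (all prey gone) → extinct.
No further losses. Total secondary extinctions: 1.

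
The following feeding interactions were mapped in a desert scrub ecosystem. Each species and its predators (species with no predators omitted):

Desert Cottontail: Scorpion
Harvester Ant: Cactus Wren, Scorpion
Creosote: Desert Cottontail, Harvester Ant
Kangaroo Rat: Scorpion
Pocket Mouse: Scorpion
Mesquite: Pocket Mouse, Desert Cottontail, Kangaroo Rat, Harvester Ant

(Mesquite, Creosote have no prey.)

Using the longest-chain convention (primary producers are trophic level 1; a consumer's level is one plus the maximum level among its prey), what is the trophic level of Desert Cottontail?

Mesquite is a producer → level 1.
Desert Cottontail eats Mesquite (level 1); other prey at levels: Creosote 1 → level 2.

Trophic level 2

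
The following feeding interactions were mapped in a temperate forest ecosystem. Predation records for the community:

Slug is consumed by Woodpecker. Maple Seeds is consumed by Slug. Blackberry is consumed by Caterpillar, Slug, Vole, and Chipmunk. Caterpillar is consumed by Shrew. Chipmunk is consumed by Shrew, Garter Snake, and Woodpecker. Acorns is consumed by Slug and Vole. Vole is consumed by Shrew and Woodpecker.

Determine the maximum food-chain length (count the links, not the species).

2 links

One longest chain: Blackberry → Slug → Woodpecker.
It has 3 species and 2 links.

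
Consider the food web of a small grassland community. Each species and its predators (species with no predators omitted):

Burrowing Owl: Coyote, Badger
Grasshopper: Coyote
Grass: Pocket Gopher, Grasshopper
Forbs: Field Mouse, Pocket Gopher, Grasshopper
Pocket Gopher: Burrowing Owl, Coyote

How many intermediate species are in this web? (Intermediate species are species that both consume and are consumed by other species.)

3

Intermediate species (has both prey and predators): Pocket Gopher, Grasshopper, Burrowing Owl.
Count: 3.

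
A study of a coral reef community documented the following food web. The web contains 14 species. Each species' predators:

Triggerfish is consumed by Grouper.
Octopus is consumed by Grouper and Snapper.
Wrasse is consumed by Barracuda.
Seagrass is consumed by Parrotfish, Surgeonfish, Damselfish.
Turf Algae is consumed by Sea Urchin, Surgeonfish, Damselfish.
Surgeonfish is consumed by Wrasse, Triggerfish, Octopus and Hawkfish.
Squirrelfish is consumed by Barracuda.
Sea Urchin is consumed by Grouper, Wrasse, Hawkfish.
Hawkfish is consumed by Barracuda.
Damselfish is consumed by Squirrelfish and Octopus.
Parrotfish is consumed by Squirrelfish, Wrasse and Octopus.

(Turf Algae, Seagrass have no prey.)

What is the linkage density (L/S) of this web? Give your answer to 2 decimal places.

L/S = 1.71

There are L = 24 links among S = 14 species.
L/S = 24/14 = 1.7143 ≈ 1.71.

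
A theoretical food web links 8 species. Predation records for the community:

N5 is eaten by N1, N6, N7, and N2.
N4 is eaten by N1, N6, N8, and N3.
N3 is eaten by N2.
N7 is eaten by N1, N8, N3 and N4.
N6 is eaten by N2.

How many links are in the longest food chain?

4 links

One longest chain: N5 → N7 → N4 → N3 → N2.
It has 5 species and 4 links.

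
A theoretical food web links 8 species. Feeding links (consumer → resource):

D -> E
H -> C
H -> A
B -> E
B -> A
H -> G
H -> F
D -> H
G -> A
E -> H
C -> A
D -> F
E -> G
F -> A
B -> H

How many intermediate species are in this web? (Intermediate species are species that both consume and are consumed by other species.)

Intermediate species (has both prey and predators): C, G, F, H, E.
Count: 5.

5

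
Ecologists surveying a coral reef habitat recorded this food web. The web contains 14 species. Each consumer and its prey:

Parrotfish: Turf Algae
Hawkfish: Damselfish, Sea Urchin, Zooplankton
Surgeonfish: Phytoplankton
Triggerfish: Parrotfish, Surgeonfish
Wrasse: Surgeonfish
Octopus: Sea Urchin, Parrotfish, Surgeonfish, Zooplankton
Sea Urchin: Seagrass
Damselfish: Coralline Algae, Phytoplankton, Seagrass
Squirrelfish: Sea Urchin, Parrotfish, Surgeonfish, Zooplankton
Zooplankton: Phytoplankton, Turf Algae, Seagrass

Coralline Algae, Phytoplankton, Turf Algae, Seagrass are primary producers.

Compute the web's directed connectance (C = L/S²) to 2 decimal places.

The web has S = 14 species and L = 23 feeding links.
C = L / S² = 23 / 196 = 0.1173 ≈ 0.12.

C = 0.12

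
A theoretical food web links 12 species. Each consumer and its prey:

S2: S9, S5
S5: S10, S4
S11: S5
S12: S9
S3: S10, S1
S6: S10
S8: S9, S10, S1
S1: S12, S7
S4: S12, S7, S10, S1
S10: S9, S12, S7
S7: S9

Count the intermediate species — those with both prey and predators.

Intermediate species (has both prey and predators): S12, S7, S10, S1, S4, S5.
Count: 6.

6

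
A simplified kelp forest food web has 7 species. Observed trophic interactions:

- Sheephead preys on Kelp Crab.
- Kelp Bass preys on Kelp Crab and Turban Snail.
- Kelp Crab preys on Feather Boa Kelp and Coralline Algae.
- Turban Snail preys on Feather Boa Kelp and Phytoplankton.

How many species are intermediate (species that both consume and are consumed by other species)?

Intermediate species (has both prey and predators): Kelp Crab, Turban Snail.
Count: 2.

2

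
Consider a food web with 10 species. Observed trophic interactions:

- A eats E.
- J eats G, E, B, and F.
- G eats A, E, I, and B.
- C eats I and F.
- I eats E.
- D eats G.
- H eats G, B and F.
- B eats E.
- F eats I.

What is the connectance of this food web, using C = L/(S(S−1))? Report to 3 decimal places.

The web has S = 10 species and L = 18 feeding links.
C = L / (S(S−1)) = 18 / 90 = 0.2000 ≈ 0.200.

C = 0.200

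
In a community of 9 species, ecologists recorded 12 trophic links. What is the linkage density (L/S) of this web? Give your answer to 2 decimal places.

L/S = 1.33

There are L = 12 links among S = 9 species.
L/S = 12/9 = 1.3333 ≈ 1.33.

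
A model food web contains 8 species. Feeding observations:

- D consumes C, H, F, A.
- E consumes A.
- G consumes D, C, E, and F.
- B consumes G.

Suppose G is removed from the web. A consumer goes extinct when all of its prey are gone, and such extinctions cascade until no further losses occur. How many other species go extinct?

Remove G.
Round 1: B (all prey gone) → extinct.
No further losses. Total secondary extinctions: 1.

1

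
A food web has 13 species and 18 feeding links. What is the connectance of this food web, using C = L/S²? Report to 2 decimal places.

The web has S = 13 species and L = 18 feeding links.
C = L / S² = 18 / 169 = 0.1065 ≈ 0.11.

C = 0.11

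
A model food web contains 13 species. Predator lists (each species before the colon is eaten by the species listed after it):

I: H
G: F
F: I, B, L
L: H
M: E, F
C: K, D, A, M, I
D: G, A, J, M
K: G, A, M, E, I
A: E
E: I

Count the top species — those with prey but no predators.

Top species (has prey, but nothing eats it): J, B, H.
Count: 3.

3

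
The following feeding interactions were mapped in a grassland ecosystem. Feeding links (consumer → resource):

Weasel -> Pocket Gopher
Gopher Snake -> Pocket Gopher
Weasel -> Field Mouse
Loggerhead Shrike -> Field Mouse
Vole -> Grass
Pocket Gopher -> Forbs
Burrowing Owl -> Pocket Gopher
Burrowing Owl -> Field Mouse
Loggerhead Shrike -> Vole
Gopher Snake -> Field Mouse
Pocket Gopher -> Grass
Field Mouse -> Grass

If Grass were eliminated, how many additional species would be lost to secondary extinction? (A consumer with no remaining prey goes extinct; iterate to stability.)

3

Remove Grass.
Round 1: Field Mouse (all prey gone), Vole (all prey gone) → extinct.
Round 2: Loggerhead Shrike (all prey gone) → extinct.
No further losses. Total secondary extinctions: 3.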